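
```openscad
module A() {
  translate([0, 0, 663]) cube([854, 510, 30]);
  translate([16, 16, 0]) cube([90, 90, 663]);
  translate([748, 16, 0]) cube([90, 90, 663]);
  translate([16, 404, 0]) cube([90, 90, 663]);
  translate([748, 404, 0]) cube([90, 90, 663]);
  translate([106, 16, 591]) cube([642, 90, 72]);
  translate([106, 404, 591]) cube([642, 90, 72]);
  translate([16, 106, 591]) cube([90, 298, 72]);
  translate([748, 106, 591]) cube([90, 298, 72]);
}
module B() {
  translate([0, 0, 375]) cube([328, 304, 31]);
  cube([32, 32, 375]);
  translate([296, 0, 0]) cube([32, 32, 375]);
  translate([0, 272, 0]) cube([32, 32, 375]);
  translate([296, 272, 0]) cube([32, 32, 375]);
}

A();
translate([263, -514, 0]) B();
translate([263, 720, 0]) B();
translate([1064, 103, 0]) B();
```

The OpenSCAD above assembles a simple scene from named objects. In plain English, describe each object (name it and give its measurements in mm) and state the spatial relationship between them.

A is a rectangular dining table. The top is 854×510×30 mm with its upper surface at z = 693 mm. It stands on four 90×90 mm square legs, each inset 16 mm from the nearest pair of top edges, running from the floor to the underside of the top. Four apron rails, 90 mm thick and 72 mm tall, run between adjacent legs with their top edges flush with the underside of the top and their outer faces flush with the legs' outer faces.

B is a four-legged stool. The seat is 328×304 mm, 31 mm thick, top at z = 406 mm. It stands on four square legs, each 32×32 mm in cross-section, from z = 0 to the seat underside, each flush with a corner of the seat.

Three stools sit around the table at the −y, +y, +x sides.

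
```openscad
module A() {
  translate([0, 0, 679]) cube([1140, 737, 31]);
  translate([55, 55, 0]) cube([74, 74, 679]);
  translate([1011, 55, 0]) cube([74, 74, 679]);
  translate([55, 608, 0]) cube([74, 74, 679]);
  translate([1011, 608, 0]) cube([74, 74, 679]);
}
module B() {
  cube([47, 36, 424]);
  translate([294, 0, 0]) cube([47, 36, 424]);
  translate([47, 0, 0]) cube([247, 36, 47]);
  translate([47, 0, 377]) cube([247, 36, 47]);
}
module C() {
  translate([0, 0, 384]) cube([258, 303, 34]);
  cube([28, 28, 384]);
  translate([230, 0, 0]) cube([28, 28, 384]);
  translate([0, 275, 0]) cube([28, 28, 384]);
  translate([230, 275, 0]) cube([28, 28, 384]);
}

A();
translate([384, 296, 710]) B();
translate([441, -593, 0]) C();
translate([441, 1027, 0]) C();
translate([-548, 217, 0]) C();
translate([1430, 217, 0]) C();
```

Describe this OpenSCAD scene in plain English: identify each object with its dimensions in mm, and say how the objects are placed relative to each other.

A is a rectangular dining table. The top is 1140×737×31 mm with its upper surface at z = 710 mm. It stands on four 74×74 mm square legs, each inset 55 mm from the nearest pair of top edges, running from the floor to the underside of the top.

B is a rectangular picture frame lying in the x–z plane (depth along y). The opening is 247 mm wide (x) by 330 mm tall (z), surrounded by a border 47 mm wide on all four sides. The frame is 36 mm deep and is made of two full-height vertical stiles with two horizontal rails fitted between them.

C is a simple wooden stool: a rectangular seat 258 mm (x) by 303 mm (y), 34 mm thick, top face at z = 418 mm, on four square legs, each 28×28 mm in cross-section. The legs rest on z = 0, each flush with a corner of the seat.

The picture frame is on top of the table. Four stools sit around the table at the −y, +y, −x, +x sides.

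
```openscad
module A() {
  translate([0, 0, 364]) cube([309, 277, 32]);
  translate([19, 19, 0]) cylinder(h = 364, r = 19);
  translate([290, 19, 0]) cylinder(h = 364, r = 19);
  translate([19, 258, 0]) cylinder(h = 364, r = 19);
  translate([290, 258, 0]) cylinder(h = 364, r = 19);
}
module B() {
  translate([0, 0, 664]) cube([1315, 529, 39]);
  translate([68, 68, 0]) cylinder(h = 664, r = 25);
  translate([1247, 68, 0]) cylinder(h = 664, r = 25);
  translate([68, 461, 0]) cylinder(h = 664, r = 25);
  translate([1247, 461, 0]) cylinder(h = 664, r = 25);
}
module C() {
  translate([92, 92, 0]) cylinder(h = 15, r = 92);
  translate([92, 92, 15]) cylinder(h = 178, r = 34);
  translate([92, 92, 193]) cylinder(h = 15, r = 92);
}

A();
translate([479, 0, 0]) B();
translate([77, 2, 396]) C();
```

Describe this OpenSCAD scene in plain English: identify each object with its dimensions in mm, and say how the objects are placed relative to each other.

A is a four-legged stool. The seat is a 309×277×32 mm slab whose top surface is at z = 396 mm; four round legs, each 38 mm in diameter, run from the floor (z = 0) to the underside of the seat, each leg's axis is inset half a diameter from the nearest pair of seat edges (so the leg's bounding box is flush with the corner).

B is a rectangular dining table. The top is 1315×529×39 mm with its upper surface at z = 703 mm. It stands on four round legs of 50 mm diameter, each leg's bounding box inset 43 mm from the nearest pair of top edges, running from the floor to the underside of the top.

C is a spool: two coaxial disc flanges of radius 92 mm and thickness 15 mm, joined by a core cylinder of radius 34 mm and height 178 mm. The lower flange rests on z = 0 and the three cylinders share a vertical axis.

The table is on the floor beside the stool on its +x side. The spool is on top of the stool.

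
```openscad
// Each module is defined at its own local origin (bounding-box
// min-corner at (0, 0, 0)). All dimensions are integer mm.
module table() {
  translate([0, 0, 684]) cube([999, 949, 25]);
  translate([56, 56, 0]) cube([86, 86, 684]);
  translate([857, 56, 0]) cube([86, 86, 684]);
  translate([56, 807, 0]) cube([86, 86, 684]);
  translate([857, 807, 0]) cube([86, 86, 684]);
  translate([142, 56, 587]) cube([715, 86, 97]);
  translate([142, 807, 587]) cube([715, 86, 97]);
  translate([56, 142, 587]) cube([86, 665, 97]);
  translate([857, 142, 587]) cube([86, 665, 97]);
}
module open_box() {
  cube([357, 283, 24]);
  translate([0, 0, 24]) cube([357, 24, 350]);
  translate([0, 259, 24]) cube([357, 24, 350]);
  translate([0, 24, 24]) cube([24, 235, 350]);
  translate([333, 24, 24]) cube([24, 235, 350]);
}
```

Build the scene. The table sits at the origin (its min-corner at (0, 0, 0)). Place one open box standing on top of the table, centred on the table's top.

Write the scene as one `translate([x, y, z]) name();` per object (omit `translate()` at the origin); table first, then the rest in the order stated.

table();
translate([321, 333, 709]) open_box();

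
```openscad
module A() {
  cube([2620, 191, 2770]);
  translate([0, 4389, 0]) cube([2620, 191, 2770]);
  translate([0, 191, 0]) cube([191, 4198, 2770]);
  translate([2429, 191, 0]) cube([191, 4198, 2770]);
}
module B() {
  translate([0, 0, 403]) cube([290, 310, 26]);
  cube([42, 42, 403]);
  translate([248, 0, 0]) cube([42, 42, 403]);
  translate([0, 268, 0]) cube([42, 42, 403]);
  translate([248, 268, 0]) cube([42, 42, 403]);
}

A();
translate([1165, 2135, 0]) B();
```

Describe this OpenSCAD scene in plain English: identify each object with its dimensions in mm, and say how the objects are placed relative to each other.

A is the wall frame of a small rectangular building: four walls, each 2770 mm tall and 191 mm thick, enclosing a footprint 2620 mm (x) by 4580 mm (y) outside-to-outside, with no floor or roof. The front and back walls (the −y and +y sides) span the full width; the two side walls fit between them.

B is a simple wooden stool: a rectangular seat 290 mm (x) by 310 mm (y), 26 mm thick, top face at z = 429 mm, on four square legs, each 42×42 mm in cross-section. The legs rest on z = 0, each flush with a corner of the seat.

The stool sits inside the house frame, centred.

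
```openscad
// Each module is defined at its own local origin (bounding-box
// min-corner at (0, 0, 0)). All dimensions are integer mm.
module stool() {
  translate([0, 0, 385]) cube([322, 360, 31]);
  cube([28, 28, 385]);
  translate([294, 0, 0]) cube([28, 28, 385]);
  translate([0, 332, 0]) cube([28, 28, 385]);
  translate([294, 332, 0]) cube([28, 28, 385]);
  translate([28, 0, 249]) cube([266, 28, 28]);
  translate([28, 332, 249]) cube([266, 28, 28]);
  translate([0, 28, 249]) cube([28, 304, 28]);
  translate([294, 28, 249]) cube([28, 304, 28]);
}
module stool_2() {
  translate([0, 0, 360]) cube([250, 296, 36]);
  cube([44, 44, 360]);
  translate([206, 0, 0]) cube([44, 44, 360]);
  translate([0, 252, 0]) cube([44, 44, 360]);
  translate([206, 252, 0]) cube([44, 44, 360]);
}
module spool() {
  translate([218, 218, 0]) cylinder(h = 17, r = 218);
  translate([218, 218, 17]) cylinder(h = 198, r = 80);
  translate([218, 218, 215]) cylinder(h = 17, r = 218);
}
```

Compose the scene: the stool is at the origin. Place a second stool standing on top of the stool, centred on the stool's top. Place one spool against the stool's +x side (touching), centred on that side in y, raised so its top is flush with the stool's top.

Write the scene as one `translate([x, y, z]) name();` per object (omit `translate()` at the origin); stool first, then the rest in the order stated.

stool();
translate([36, 32, 416]) stool_2();
translate([322, -38, 184]) spool();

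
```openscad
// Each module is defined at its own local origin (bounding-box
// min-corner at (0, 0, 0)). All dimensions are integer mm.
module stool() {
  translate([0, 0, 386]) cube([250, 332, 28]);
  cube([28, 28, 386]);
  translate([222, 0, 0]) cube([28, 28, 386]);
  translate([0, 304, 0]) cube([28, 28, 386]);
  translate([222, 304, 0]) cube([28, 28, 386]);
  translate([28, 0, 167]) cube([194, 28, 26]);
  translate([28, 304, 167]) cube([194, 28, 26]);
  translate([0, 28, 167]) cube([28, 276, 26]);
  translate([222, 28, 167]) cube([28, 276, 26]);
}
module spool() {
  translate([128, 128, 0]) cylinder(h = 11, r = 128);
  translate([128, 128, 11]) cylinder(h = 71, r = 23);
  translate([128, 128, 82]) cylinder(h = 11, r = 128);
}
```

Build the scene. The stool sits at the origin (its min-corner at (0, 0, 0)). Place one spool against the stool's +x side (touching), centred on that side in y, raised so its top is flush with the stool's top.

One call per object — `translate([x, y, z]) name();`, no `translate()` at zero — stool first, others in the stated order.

stool();
translate([250, 38, 321]) spool();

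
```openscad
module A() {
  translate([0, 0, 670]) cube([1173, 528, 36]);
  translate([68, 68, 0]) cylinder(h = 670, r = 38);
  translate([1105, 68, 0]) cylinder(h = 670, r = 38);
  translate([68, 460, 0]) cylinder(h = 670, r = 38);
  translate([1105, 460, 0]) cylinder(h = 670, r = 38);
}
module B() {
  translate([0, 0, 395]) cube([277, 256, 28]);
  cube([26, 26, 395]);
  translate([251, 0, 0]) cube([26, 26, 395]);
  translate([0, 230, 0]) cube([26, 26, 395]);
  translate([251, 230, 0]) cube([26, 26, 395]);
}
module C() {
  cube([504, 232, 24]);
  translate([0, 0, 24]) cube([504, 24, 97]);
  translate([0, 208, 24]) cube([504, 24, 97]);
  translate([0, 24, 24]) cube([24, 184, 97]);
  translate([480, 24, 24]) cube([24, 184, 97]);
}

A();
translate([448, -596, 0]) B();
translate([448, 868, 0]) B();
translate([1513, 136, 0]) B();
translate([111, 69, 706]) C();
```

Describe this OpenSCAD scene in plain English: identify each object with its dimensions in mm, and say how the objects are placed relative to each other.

A is a table: top 1173 mm (x) × 528 mm (y), 36 mm thick, upper face at z = 706 mm, on four round legs of 76 mm diameter, each leg's bounding box inset 30 mm from the nearest pair of top edges, running from z = 0 to the bottom of the top.

B is a four-legged stool. The seat is 277×256 mm, 28 mm thick, top at z = 423 mm. It stands on four square legs, each 26×26 mm in cross-section, from z = 0 to the seat underside, each flush with a corner of the seat.

C is an open storage box with external size 504×232×121 mm and wall thickness 24 mm (the base is also 24 mm thick). The base covers the whole footprint; the four walls stand on the base, with the y-facing walls full-width and the x-facing walls fitting between their inner faces.

Three stools sit around the table at the −y, +y, +x sides. The open box is on top of the table.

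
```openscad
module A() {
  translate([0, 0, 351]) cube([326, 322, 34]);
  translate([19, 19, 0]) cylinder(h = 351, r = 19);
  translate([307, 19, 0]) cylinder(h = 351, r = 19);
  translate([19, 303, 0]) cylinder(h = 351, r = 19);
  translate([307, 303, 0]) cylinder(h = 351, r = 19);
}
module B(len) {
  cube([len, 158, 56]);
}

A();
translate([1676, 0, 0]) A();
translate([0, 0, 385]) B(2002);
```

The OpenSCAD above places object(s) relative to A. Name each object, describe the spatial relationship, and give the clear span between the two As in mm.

Second stool starts at x = 1676; first ends at x = 326; clear span = 1676 − 326 = 1350 mm.

A is a stool. B is a beam. A beam spans the tops of two stools. The clear span between the two stools is 1350 mm.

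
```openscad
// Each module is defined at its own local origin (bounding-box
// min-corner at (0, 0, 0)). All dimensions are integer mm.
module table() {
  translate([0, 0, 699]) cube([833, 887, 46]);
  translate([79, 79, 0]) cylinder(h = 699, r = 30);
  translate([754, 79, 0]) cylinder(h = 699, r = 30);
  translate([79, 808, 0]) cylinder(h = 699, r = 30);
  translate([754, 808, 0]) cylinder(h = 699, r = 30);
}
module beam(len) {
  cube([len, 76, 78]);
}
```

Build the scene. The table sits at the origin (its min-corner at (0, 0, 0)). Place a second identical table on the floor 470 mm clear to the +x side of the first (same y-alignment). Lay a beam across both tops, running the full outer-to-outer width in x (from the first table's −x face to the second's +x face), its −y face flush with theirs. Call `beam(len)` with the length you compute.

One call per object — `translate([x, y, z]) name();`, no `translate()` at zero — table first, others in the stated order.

table();
translate([1303, 0, 0]) table();
translate([0, 0, 745]) beam(2136);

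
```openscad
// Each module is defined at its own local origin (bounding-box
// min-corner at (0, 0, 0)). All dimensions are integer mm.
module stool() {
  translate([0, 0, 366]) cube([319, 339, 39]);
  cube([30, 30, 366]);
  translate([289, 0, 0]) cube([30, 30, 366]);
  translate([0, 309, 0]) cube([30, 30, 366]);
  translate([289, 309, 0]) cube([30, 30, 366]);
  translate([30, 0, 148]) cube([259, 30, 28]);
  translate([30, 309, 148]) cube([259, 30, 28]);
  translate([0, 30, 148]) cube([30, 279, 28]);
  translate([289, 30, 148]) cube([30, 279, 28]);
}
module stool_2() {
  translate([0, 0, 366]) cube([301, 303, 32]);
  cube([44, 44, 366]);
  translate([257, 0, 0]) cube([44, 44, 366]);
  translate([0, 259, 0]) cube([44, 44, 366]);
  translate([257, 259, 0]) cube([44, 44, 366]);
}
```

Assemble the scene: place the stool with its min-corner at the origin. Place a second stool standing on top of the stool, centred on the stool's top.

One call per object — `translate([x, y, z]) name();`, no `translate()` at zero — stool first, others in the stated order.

stool();
translate([9, 18, 405]) stool_2();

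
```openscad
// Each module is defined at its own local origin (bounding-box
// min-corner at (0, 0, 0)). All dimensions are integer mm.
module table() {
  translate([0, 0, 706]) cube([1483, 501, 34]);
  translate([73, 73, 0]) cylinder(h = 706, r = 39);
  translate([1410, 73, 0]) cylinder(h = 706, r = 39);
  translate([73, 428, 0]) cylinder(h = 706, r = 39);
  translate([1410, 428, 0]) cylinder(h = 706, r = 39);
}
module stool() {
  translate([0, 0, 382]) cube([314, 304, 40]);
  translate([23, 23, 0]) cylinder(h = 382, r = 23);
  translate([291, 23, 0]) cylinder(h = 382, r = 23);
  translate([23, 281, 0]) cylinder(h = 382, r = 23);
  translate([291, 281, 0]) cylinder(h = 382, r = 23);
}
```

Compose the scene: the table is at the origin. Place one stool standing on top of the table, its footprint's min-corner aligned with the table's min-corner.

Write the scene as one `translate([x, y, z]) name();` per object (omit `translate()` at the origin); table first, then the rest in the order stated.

table();
translate([0, 0, 740]) stool();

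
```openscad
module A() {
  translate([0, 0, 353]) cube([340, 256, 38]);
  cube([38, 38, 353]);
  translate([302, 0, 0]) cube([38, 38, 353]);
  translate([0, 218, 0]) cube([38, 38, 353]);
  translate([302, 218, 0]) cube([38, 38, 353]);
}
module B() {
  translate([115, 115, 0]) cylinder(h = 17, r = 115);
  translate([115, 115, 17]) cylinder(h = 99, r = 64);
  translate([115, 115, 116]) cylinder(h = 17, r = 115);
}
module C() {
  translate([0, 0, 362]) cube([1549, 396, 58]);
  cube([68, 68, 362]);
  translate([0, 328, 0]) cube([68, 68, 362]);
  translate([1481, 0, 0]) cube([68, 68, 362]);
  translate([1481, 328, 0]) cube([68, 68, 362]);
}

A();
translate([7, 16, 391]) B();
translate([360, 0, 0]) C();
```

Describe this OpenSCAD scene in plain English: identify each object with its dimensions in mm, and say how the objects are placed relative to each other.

A is a simple wooden stool: a rectangular seat 340 mm (x) by 256 mm (y), 38 mm thick, top face at z = 391 mm, on four square legs, each 38×38 mm in cross-section. The legs rest on z = 0, each flush with a corner of the seat.

B is a spool: two coaxial disc flanges of radius 115 mm and thickness 17 mm, joined by a core cylinder of radius 64 mm and height 99 mm. The lower flange rests on z = 0 and the three cylinders share a vertical axis.

C is a long wooden bench with a 1549 mm (x) × 396 mm (y) seat, 58 mm thick, its top surface 420 mm above the floor. Four 68 mm square legs at the seat corners, flush with the edges, run from z = 0 to the seat underside.

The spool is on top of the stool. The bench is on the floor beside the stool on its +x side.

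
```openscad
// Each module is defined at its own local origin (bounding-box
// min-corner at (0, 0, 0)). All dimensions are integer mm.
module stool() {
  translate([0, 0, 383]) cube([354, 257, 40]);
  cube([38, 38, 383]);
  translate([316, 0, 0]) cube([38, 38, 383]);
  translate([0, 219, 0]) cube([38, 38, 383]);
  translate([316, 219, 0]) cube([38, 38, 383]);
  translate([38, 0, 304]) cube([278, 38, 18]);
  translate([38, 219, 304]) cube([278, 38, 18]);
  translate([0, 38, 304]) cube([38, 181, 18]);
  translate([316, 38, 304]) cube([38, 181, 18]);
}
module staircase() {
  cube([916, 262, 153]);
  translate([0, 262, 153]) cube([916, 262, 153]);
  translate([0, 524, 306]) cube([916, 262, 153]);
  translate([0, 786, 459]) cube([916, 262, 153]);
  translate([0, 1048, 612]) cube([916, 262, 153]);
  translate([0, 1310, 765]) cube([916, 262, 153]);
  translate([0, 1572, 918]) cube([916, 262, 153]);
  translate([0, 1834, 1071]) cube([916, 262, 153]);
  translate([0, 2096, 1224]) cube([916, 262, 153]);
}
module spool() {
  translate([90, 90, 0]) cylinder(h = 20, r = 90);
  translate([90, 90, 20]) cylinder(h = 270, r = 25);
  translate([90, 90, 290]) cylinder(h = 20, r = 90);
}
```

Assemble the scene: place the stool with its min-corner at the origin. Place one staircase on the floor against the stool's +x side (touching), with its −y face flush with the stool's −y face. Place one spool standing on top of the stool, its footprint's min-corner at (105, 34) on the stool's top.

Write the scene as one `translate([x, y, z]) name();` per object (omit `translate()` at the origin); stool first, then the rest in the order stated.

stool();
translate([354, 0, 0]) staircase();
translate([105, 34, 423]) spool();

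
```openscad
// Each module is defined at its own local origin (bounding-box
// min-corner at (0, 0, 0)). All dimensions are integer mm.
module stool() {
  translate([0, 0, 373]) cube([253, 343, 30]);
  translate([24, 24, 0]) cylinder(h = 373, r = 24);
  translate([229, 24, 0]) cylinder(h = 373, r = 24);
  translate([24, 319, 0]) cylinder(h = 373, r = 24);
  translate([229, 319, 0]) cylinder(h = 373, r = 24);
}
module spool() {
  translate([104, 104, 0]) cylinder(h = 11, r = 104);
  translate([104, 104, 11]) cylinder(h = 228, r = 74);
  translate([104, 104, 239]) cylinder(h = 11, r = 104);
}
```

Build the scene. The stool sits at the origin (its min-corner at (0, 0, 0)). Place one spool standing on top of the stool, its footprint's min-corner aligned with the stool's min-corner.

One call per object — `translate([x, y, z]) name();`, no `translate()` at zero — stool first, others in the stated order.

stool();
translate([0, 0, 403]) spool();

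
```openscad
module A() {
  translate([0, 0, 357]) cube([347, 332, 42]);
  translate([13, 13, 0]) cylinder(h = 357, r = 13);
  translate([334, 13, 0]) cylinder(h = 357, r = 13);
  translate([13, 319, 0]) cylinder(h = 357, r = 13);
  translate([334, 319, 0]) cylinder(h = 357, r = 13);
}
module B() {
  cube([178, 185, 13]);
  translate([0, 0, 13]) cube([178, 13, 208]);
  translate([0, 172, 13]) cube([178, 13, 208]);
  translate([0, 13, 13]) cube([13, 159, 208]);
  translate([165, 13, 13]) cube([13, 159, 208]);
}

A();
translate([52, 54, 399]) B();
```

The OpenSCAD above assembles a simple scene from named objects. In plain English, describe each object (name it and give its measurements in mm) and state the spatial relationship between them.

A is a four-legged stool. The seat is a 347×332×42 mm slab whose top surface is at z = 399 mm; four round legs, each 26 mm in diameter, run from the floor (z = 0) to the underside of the seat, each leg's axis is inset half a diameter from the nearest pair of seat edges (so the leg's bounding box is flush with the corner).

B is an open-topped rectangular box: outside dimensions 178×185×221 mm, with a uniform wall and base thickness of 13 mm. The base is a full 178×185 slab on the floor; four walls sit on top of the base. The front and back walls (the −y and +y sides) span the full width; the two side walls fit between them.

The open box is on top of the stool.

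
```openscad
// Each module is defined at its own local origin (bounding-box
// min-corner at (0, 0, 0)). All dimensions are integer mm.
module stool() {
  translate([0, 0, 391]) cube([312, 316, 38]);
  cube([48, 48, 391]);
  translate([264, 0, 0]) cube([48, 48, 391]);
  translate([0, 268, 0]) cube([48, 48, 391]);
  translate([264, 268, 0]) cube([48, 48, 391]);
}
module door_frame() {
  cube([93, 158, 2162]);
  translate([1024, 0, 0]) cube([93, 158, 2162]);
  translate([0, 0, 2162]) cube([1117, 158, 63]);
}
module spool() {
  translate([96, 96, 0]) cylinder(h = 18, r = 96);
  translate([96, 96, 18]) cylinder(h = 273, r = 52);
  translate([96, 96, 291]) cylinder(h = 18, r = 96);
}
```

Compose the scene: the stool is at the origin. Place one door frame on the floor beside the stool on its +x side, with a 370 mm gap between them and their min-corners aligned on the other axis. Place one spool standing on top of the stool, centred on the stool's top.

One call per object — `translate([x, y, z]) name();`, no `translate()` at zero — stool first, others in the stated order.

stool();
translate([682, 0, 0]) door_frame();
translate([60, 62, 429]) spool();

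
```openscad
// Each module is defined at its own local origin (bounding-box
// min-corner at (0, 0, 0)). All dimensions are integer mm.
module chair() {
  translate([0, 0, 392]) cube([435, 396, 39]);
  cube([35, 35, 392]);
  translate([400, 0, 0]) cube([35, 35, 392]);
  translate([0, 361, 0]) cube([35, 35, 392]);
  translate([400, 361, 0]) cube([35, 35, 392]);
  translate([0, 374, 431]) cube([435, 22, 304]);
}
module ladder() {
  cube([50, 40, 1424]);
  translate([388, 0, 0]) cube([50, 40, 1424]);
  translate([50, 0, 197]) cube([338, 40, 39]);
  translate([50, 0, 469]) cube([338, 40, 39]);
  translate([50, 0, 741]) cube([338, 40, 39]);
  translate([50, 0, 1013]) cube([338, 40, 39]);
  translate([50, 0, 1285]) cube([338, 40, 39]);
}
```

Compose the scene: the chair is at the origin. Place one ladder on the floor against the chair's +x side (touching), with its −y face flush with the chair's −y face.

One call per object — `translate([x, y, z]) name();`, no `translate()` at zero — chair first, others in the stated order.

chair();
translate([435, 0, 0]) ladder();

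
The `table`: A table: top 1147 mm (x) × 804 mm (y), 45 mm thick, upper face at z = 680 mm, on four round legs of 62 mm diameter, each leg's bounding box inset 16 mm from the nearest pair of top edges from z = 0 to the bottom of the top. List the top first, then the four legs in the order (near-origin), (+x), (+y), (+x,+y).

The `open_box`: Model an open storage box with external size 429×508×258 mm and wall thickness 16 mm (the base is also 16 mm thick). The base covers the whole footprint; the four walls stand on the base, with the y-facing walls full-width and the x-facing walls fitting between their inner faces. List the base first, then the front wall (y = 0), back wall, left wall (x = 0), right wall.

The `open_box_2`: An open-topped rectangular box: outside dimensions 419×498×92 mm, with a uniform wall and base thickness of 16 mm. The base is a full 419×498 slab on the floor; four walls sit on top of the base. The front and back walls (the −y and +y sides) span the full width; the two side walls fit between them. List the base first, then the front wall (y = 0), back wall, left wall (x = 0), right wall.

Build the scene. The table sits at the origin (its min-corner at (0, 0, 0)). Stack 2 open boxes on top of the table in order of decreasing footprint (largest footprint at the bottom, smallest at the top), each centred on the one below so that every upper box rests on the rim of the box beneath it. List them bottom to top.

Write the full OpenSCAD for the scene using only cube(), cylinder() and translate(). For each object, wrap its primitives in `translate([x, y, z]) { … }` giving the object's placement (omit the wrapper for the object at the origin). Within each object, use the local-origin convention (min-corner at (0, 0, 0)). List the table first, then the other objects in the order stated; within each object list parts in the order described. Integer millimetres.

translate([0, 0, 635]) cube([1147, 804, 45]);
translate([47, 47, 0]) cylinder(h = 635, r = 31);
translate([1100, 47, 0]) cylinder(h = 635, r = 31);
translate([47, 757, 0]) cylinder(h = 635, r = 31);
translate([1100, 757, 0]) cylinder(h = 635, r = 31);
translate([359, 148, 680]) {
  cube([429, 508, 16]);
  translate([0, 0, 16]) cube([429, 16, 242]);
  translate([0, 492, 16]) cube([429, 16, 242]);
  translate([0, 16, 16]) cube([16, 476, 242]);
  translate([413, 16, 16]) cube([16, 476, 242]);
}
translate([364, 153, 938]) {
  cube([419, 498, 16]);
  translate([0, 0, 16]) cube([419, 16, 76]);
  translate([0, 482, 16]) cube([419, 16, 76]);
  translate([0, 16, 16]) cube([16, 466, 76]);
  translate([403, 16, 16]) cube([16, 466, 76]);
}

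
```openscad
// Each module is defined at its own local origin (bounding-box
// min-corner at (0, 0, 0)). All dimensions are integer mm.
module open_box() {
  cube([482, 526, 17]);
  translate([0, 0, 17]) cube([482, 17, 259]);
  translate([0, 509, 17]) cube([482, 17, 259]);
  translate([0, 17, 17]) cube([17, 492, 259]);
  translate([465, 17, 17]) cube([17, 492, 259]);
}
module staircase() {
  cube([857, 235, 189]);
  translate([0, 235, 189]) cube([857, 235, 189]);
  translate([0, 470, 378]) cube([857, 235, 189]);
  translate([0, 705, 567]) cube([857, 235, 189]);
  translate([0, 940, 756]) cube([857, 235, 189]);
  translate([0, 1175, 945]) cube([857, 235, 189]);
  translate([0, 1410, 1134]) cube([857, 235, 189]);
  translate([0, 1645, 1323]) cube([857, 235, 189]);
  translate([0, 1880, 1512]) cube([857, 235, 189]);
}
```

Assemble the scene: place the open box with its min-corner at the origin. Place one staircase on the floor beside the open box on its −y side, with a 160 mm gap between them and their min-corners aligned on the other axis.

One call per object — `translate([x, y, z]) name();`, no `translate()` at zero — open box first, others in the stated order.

open_box();
translate([0, -2275, 0]) staircase();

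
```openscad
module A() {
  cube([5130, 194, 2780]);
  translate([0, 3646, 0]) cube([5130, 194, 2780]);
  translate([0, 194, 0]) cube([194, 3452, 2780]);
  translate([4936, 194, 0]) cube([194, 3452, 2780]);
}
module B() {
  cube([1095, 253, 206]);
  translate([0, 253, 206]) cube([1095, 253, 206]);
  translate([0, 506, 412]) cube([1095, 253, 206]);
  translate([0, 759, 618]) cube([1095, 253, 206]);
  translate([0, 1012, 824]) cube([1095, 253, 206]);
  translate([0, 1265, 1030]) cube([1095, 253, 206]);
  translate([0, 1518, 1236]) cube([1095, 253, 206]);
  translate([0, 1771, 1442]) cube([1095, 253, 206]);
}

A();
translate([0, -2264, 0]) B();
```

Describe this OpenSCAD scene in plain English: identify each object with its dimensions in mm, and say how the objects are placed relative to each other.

A is the wall frame of a small rectangular building: four walls, each 2780 mm tall and 194 mm thick, enclosing a footprint 5130 mm (x) by 3840 mm (y) outside-to-outside, with no floor or roof. The front and back walls (the −y and +y sides) span the full width; the two side walls fit between them.

B is a straight staircase of 8 solid steps. Each step is 1095 mm wide (x), 253 mm deep (y, the going) and 206 mm tall (the rise). The first step rests on the floor; each subsequent step sits one going further in +y and one rise higher in +z, directly behind and above the previous step with no overlap.

The staircase is on the floor beside the house frame on its −y side.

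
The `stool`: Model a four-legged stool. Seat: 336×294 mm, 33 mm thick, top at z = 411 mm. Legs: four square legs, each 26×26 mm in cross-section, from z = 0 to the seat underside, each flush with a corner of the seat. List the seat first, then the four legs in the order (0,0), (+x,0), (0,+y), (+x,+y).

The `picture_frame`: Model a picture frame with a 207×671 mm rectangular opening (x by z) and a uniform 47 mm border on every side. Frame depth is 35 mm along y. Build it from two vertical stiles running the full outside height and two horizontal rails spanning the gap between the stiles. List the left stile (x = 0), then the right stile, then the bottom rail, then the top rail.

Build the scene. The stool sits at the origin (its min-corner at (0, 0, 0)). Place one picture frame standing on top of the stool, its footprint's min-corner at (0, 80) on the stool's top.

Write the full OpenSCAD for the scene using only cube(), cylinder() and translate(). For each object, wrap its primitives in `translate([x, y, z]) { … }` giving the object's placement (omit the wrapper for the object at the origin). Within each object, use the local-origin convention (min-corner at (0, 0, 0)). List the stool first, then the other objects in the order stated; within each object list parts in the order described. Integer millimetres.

translate([0, 0, 378]) cube([336, 294, 33]);
cube([26, 26, 378]);
translate([310, 0, 0]) cube([26, 26, 378]);
translate([0, 268, 0]) cube([26, 26, 378]);
translate([310, 268, 0]) cube([26, 26, 378]);
translate([0, 80, 411]) {
  cube([47, 35, 765]);
  translate([254, 0, 0]) cube([47, 35, 765]);
  translate([47, 0, 0]) cube([207, 35, 47]);
  translate([47, 0, 718]) cube([207, 35, 47]);
}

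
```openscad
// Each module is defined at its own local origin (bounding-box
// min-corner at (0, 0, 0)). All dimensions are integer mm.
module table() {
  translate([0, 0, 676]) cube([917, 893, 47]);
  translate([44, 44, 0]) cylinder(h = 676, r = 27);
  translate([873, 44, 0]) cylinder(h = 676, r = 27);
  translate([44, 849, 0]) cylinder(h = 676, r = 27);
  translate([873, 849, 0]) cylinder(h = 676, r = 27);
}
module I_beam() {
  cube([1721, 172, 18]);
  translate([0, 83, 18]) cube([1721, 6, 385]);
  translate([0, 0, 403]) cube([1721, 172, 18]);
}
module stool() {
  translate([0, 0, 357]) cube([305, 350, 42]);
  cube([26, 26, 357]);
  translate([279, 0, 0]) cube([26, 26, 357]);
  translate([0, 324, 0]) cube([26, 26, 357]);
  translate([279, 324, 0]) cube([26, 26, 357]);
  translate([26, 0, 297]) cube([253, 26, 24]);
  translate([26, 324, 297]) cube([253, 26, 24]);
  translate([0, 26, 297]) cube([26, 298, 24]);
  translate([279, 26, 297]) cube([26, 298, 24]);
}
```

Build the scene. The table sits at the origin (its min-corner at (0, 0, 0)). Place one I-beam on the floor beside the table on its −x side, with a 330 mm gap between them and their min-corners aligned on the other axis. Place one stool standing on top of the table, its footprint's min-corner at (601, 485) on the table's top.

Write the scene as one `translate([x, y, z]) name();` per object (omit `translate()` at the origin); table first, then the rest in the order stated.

table();
translate([-2051, 0, 0]) I_beam();
translate([601, 485, 723]) stool();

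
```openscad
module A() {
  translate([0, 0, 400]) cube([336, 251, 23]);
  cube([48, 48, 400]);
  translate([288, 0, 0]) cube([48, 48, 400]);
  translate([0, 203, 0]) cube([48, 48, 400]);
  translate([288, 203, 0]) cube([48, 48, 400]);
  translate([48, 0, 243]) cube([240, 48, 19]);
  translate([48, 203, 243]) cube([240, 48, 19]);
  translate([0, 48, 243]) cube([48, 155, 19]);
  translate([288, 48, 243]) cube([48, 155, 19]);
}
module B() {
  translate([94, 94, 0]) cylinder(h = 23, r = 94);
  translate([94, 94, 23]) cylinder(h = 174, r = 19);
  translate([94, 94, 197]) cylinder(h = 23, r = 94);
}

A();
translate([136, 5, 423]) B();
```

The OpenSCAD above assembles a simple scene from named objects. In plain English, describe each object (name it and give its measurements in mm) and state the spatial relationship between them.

A is a simple wooden stool: a rectangular seat 336 mm (x) by 251 mm (y), 23 mm thick, top face at z = 423 mm, on four square legs, each 48×48 mm in cross-section. The legs rest on z = 0, each flush with a corner of the seat. Four stretchers, 48 mm wide and 19 mm tall, connect adjacent legs with their undersides at z = 243 mm, each running between the inner faces of the legs it joins and aligned with the legs' outer faces on the other axis.

B is a spool: two coaxial disc flanges of radius 94 mm and thickness 23 mm, joined by a core cylinder of radius 19 mm and height 174 mm. The lower flange rests on z = 0 and the three cylinders share a vertical axis.

The spool is on top of the stool.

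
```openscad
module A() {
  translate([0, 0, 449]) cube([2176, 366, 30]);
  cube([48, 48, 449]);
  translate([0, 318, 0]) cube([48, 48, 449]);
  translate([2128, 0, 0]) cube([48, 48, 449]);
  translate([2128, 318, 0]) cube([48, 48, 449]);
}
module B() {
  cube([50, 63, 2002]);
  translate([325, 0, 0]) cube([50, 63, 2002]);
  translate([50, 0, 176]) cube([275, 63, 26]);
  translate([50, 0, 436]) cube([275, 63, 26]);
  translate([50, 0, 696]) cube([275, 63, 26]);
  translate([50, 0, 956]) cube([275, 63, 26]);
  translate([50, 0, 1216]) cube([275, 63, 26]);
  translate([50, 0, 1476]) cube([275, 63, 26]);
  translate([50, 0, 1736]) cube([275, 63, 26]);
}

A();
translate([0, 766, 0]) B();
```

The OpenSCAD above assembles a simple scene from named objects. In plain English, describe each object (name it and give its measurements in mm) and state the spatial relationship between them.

A is a bench: a 2176×366 mm seat slab, 30 mm thick, top at z = 479 mm, on four 48×48 mm square legs flush with the seat corners and standing on z = 0.

B is a wooden ladder with two side rails of 50×63 mm section and 2002 mm height, set 375 mm apart overall. Between them run 7 rectangular rungs (63 mm deep, 26 mm thick), front faces flush with the rails' −y face. The bottom of the first rung is 176 mm above the floor and each subsequent rung is 260 mm higher than the one below.

The ladder is on the floor beside the bench on its +y side.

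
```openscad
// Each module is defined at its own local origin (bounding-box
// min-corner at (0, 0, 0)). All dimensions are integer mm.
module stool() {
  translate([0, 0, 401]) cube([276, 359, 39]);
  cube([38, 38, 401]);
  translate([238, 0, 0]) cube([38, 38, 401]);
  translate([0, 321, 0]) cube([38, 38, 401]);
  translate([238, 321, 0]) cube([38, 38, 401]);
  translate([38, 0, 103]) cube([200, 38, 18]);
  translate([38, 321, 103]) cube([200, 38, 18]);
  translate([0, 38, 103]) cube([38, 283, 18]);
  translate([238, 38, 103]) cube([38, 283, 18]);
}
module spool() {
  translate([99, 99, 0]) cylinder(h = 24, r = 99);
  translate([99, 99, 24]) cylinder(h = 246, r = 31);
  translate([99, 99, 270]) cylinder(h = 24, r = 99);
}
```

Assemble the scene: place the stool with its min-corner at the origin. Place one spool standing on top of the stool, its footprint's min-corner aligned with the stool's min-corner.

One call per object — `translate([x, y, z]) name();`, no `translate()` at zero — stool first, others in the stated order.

stool();
translate([0, 0, 440]) spool();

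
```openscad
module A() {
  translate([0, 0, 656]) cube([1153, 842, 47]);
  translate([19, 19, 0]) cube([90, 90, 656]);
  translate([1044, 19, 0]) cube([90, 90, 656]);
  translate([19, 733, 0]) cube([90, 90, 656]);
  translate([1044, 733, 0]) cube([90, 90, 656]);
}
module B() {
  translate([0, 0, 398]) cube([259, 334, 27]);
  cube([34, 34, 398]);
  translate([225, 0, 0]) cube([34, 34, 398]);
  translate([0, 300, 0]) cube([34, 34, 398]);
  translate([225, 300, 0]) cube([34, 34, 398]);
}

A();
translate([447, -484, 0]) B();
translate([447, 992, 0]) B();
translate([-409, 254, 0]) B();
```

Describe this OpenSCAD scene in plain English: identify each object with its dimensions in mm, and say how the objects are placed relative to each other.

A is a table: top 1153 mm (x) × 842 mm (y), 47 mm thick, upper face at z = 703 mm, on four 90×90 mm square legs, each inset 19 mm from the nearest pair of top edges, running from z = 0 to the bottom of the top.

B is a four-legged stool. The seat is a 259×334×27 mm slab whose top surface is at z = 425 mm; four square legs, each 34×34 mm in cross-section, run from the floor (z = 0) to the underside of the seat, each flush with a corner of the seat.

Three stools sit around the table at the −y, +y, −x sides.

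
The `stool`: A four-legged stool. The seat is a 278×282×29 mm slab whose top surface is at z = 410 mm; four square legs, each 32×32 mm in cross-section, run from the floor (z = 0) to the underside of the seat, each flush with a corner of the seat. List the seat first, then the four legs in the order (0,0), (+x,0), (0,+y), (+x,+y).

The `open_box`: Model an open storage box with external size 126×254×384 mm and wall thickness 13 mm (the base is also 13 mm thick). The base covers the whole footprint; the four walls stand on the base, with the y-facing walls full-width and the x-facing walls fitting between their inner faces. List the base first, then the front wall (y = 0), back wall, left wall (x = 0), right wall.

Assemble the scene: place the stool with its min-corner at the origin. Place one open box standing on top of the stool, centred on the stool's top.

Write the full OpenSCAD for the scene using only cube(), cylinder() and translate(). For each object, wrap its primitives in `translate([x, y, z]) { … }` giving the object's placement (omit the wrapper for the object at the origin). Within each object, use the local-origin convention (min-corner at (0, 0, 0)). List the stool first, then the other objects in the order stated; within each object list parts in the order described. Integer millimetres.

translate([0, 0, 381]) cube([278, 282, 29]);
cube([32, 32, 381]);
translate([246, 0, 0]) cube([32, 32, 381]);
translate([0, 250, 0]) cube([32, 32, 381]);
translate([246, 250, 0]) cube([32, 32, 381]);
translate([76, 14, 410]) {
  cube([126, 254, 13]);
  translate([0, 0, 13]) cube([126, 13, 371]);
  translate([0, 241, 13]) cube([126, 13, 371]);
  translate([0, 13, 13]) cube([13, 228, 371]);
  translate([113, 13, 13]) cube([13, 228, 371]);
}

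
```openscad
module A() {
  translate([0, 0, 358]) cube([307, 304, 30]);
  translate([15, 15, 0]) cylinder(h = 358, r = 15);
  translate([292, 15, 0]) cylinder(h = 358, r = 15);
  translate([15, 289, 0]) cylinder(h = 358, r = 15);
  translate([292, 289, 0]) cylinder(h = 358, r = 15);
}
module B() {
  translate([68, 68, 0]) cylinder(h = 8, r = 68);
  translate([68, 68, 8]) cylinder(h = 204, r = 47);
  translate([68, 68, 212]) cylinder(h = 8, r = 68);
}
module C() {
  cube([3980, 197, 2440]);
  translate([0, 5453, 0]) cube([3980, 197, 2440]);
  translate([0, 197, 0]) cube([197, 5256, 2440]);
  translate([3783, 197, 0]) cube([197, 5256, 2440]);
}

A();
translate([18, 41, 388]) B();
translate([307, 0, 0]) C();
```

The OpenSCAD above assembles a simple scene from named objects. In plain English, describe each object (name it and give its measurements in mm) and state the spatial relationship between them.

A is a simple wooden stool: a rectangular seat 307 mm (x) by 304 mm (y), 30 mm thick, top face at z = 388 mm, on four round legs, each 30 mm in diameter. The legs rest on z = 0, each leg's axis is inset half a diameter from the nearest pair of seat edges (so the leg's bounding box is flush with the corner).

B is a spool: two coaxial disc flanges of radius 68 mm and thickness 8 mm, joined by a core cylinder of radius 47 mm and height 204 mm. The lower flange rests on z = 0 and the three cylinders share a vertical axis.

C is the wall frame of a small rectangular building: four walls, each 2440 mm tall and 197 mm thick, enclosing a footprint 3980 mm (x) by 5650 mm (y) outside-to-outside, with no floor or roof. The front and back walls (the −y and +y sides) span the full width; the two side walls fit between them.

The spool is on top of the stool. The house frame is against the stool's +x side, with their −y faces flush.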